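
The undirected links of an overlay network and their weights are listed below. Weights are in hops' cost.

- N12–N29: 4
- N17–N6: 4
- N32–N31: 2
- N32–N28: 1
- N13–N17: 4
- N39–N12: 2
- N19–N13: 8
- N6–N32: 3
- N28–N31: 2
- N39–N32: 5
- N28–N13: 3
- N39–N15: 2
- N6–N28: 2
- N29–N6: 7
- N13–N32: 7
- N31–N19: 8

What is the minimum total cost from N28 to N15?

Running Dijkstra from N28:
N28: 0
N32: 1  (via N28)
N31: 2  (via N28)
N6: 2  (via N28)
N13: 3  (via N28)
N39: 6  (via N32)
N17: 6  (via N6)
N12: 8  (via N39)
N15: 8  (via N39)
Shortest route: N28 → N32 → N39 → N15 = 8 hops' cost.

8 hops' cost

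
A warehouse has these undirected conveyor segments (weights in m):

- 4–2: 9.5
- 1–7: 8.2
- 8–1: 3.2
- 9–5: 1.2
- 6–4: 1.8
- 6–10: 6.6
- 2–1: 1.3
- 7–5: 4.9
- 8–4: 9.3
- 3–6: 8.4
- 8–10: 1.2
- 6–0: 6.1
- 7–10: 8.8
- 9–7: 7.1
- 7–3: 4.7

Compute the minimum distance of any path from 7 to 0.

Running Dijkstra from 7:
7: 0
3: 4.7  (via 7)
5: 4.9  (via 7)
9: 6.1  (via 5)
1: 8.2  (via 7)
10: 8.8  (via 7)
2: 9.5  (via 1)
8: 10  (via 10)
6: 13.1  (via 3)
4: 14.9  (via 6)
0: 19.2  (via 6)
Shortest route: 7 → 3 → 6 → 0 = 19.2 m.

19.2 m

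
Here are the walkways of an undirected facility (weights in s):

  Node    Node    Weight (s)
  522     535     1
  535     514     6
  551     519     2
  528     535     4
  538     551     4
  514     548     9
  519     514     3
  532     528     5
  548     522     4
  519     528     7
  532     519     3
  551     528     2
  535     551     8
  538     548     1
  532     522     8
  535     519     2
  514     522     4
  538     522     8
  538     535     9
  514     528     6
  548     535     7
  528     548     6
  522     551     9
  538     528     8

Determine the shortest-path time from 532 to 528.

5 s

Enumerating some paths:
532–519–551–528: 3+2+2 = 7
532–528: 5 = 5
The minimum is 5 s via 532–528.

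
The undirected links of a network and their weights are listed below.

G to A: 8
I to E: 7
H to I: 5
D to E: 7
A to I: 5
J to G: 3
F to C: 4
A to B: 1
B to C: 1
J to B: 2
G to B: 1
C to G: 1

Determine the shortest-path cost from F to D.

Shortest distances from F:
F: 0
C: 4  (via F)
B: 5  (via C)
G: 5  (via C)
A: 6  (via B)
J: 7  (via B)
I: 11  (via A)
H: 16  (via I)
E: 18  (via I)
D: 25  (via E)
Shortest route: F–C–B–A–I–E–D = 25.

25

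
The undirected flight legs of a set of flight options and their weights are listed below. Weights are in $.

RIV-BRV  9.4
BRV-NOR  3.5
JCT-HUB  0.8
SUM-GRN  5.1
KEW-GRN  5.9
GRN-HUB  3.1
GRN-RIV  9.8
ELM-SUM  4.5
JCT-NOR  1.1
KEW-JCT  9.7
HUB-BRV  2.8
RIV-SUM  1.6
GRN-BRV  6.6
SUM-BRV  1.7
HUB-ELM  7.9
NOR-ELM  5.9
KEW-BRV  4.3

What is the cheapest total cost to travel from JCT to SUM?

Settle nodes by increasing distance from JCT:
JCT: 0
HUB: 0.8  (via JCT)
NOR: 1.1  (via JCT)
BRV: 3.6  (via HUB)
GRN: 3.9  (via HUB)
SUM: 5.3  (via BRV)
Shortest route: JCT → HUB → BRV → SUM = $5.3.

$5.3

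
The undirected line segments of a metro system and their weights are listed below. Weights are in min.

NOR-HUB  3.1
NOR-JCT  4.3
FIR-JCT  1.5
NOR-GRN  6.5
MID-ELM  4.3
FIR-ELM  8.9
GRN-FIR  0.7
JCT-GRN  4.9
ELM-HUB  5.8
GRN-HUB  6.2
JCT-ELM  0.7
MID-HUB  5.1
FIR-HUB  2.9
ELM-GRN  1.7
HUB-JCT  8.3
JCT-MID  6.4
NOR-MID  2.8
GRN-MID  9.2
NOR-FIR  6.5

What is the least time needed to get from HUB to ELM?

Enumerating some paths:
HUB - ELM: 5.8 = 5.8
HUB - FIR - JCT - ELM: 2.9+1.5+0.7 = 5.1
HUB - GRN - ELM: 6.2+1.7 = 7.9
HUB - FIR - GRN - ELM: 2.9+0.7+1.7 = 5.3
Cheapest is HUB - FIR - JCT - ELM at 5.1 min.

5.1 min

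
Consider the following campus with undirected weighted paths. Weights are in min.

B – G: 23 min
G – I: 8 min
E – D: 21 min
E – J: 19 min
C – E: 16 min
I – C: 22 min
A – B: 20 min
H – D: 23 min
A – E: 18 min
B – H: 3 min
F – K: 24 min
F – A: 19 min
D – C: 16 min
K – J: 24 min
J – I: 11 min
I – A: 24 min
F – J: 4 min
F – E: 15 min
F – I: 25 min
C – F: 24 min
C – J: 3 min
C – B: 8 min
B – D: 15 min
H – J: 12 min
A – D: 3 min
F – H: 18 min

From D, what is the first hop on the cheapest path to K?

Compare a few routes:
D–A–F–K: 3+19+24 = 46
D–C–J–K: 16+3+24 = 43
The minimum is 43 min via D–C–J–K.
So from D the first move is to C.

C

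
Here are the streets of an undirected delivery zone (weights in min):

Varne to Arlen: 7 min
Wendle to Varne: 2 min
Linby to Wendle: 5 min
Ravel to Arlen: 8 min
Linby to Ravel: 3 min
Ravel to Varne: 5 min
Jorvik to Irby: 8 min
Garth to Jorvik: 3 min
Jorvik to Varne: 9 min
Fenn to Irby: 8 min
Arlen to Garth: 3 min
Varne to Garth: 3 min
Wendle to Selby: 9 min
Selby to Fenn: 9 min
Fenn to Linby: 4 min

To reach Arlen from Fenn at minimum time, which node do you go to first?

Candidate routes:
Fenn → Linby → Wendle → Varne → Garth → Arlen: 4+5+2+3+3 = 17
Fenn → Linby → Ravel → Arlen: 4+3+8 = 15
Fenn → Linby → Ravel → Varne → Garth → Arlen: 4+3+5+3+3 = 18
Cheapest is Fenn → Linby → Ravel → Arlen at 15 min.
So from Fenn the first move is to Linby.

Linby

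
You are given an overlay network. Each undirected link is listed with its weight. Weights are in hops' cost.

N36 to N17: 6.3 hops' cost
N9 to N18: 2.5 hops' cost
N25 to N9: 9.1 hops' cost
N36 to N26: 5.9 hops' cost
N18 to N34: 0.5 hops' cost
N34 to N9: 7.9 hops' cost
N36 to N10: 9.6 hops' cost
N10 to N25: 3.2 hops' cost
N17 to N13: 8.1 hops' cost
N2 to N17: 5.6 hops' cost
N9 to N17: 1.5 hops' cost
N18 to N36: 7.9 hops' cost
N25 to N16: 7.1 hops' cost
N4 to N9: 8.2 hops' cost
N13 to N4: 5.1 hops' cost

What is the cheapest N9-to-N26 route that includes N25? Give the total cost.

27.8 hops' cost

Best N9 to N25: N9–N25 costing 9.1
Shortest N25→N26: N25–N10–N36–N26 = 18.7
Total via N25: 9.1 + 18.7 = 27.8 hops' cost.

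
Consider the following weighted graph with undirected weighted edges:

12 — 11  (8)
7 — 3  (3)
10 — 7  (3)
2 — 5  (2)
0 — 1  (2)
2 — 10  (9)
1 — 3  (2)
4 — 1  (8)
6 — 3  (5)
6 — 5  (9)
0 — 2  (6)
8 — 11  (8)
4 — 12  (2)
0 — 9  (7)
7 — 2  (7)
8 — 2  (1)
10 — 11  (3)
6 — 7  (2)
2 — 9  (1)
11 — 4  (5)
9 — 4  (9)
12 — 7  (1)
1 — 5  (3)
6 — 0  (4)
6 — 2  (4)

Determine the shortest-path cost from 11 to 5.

11

Compare a few routes:
11 → 10 → 2 → 5: 3+9+2 = 14
11 → 10 → 7 → 6 → 2 → 5: 3+3+2+4+2 = 14
11 → 8 → 2 → 5: 8+1+2 = 11
11 → 10 → 7 → 3 → 1 → 5: 3+3+3+2+3 = 14
Cheapest is 11 → 8 → 2 → 5 at 11.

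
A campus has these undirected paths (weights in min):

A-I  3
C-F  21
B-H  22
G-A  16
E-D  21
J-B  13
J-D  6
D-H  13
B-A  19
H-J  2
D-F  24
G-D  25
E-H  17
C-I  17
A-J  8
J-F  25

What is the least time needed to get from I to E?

Running Dijkstra from I:
I: 0
A: 3  (via I)
J: 11  (via A)
H: 13  (via J)
C: 17  (via I)
D: 17  (via J)
G: 19  (via A)
B: 22  (via A)
E: 30  (via H)
Shortest route: I–A–J–H–E = 30 min.

30 min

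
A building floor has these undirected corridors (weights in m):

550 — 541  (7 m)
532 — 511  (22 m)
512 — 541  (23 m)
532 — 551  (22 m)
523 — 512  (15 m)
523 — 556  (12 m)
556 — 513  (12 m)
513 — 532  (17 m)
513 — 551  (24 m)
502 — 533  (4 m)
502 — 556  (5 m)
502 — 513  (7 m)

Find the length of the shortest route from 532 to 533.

Compare a few routes:
532 → 513 → 502 → 533: 17+7+4 = 28
532 → 513 → 556 → 502 → 533: 17+12+5+4 = 38
Cheapest is 532 → 513 → 502 → 533 at 28 m.

28 m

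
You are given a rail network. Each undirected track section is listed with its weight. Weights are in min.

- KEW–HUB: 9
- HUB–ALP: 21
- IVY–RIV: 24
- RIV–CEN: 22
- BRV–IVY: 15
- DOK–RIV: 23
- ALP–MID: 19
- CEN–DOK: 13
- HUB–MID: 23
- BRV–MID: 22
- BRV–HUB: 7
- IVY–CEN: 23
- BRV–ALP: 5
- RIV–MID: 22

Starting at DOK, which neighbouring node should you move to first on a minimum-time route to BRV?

Enumerating some paths:
DOK → RIV → MID → ALP → BRV: 23+22+19+5 = 69
DOK → RIV → MID → BRV: 23+22+22 = 67
DOK → CEN → IVY → BRV: 13+23+15 = 51
DOK → RIV → IVY → BRV: 23+24+15 = 62
Cheapest is DOK → CEN → IVY → BRV at 51 min.
So from DOK the first move is to CEN.

CEN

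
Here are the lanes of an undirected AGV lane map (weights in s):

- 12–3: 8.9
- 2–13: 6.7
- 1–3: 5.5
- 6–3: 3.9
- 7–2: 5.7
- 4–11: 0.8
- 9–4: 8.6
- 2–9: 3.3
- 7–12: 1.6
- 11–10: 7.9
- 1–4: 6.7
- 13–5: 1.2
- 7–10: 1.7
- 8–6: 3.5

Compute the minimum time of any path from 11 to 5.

Enumerating some paths:
11 → 10 → 7 → 2 → 13 → 5: 7.9+1.7+5.7+6.7+1.2 = 23.2
11 → 4 → 9 → 2 → 13 → 5: 0.8+8.6+3.3+6.7+1.2 = 20.6
Cheapest is 11 → 4 → 9 → 2 → 13 → 5 at 20.6 s.

20.6 s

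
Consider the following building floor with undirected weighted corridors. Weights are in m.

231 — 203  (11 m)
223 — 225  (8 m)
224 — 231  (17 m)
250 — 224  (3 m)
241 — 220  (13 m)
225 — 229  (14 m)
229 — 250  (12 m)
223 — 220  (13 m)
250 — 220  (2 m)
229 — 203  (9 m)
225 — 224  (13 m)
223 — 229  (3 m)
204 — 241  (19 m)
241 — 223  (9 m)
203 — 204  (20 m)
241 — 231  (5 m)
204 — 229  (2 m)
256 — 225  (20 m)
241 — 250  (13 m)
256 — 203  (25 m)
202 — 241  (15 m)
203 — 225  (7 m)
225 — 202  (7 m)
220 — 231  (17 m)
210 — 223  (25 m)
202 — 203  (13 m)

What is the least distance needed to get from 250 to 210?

40 m

Candidate routes:
250–224–225–223–210: 3+13+8+25 = 49
250–220–241–223–210: 2+13+9+25 = 49
250–241–223–210: 13+9+25 = 47
250–220–223–210: 2+13+25 = 40
The minimum is 40 m via 250–220–223–210.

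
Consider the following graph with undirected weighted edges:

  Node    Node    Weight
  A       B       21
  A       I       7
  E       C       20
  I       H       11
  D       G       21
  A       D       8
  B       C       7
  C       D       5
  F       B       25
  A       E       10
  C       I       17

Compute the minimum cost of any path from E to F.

Settle nodes by increasing distance from E:
E: 0
A: 10  (via E)
I: 17  (via A)
D: 18  (via A)
C: 20  (via E)
B: 27  (via C)
H: 28  (via I)
G: 39  (via D)
F: 52  (via B)
Shortest route: E–C–B–F = 52.

52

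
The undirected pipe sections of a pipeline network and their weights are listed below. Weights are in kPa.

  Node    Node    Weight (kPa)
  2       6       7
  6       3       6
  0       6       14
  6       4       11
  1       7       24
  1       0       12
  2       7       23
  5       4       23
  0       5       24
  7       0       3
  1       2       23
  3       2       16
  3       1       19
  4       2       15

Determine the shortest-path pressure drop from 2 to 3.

Enumerating some paths:
2 → 3: 16 = 16
2 → 6 → 3: 7+6 = 13
2 → 4 → 6 → 3: 15+11+6 = 32
Cheapest is 2 → 6 → 3 at 13 kPa.

13 kPa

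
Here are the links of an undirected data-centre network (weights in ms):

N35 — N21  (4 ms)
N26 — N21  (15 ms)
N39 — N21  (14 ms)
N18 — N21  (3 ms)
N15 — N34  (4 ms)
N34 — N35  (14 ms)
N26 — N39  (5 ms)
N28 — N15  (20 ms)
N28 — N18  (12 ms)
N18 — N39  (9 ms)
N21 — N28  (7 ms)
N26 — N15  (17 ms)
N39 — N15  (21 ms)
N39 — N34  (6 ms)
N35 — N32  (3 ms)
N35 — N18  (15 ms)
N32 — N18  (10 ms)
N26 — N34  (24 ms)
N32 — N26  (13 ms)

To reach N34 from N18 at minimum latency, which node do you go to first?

Compare a few routes:
N18 - N39 - N34: 9+6 = 15
N18 - N21 - N35 - N34: 3+4+14 = 21
The minimum is 15 ms via N18 - N39 - N34.
So from N18 the first move is to N39.

N39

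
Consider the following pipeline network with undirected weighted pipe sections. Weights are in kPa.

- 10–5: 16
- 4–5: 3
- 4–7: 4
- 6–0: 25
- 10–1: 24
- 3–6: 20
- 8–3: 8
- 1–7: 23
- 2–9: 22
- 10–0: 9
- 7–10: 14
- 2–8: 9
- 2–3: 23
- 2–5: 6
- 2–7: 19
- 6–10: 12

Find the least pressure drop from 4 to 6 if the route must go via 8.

Best 4 to 8: 4–5–2–8 costing 18
Shortest 8→6: 8–3–6 = 28
Total via 8: 18 + 28 = 46 kPa.

46 kPa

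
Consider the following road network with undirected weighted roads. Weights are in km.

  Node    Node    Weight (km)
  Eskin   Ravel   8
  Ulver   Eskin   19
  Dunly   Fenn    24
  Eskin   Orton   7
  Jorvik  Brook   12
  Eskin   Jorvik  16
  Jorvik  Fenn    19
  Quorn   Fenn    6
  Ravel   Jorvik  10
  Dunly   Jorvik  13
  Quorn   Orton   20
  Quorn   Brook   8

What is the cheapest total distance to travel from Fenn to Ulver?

Settle nodes by increasing distance from Fenn:
Fenn: 0
Quorn: 6  (via Fenn)
Brook: 14  (via Quorn)
Jorvik: 19  (via Fenn)
Dunly: 24  (via Fenn)
Orton: 26  (via Quorn)
Ravel: 29  (via Jorvik)
Eskin: 33  (via Orton)
Ulver: 52  (via Eskin)
Shortest route: Fenn → Quorn → Orton → Eskin → Ulver = 52 km.

52 km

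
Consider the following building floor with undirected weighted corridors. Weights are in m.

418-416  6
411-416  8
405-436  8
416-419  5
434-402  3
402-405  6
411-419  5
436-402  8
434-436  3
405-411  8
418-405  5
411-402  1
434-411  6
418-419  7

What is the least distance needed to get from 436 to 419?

12 m

Enumerating some paths:
436 → 434 → 411 → 419: 3+6+5 = 14
436 → 434 → 402 → 411 → 419: 3+3+1+5 = 12
Cheapest is 436 → 434 → 402 → 411 → 419 at 12 m.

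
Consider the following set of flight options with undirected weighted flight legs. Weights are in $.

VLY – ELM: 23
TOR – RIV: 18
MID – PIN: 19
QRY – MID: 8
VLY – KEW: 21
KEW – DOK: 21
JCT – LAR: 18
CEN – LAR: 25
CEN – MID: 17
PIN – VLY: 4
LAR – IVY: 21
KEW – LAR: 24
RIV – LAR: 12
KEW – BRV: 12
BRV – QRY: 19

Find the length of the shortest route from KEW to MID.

$39

Shortest distances from KEW:
KEW: 0
BRV: 12  (via KEW)
VLY: 21  (via KEW)
DOK: 21  (via KEW)
LAR: 24  (via KEW)
PIN: 25  (via VLY)
QRY: 31  (via BRV)
RIV: 36  (via LAR)
MID: 39  (via QRY)
Shortest route: KEW → BRV → QRY → MID = $39.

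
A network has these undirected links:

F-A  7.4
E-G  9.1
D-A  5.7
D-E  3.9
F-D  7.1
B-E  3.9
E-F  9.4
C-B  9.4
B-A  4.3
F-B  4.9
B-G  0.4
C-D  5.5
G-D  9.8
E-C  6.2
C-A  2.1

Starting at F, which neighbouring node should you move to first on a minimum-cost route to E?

Enumerating some paths:
F–B–E: 4.9+3.9 = 8.8
F–E: 9.4 = 9.4
F–D–E: 7.1+3.9 = 11
Cheapest is F–B–E at 8.8.
So from F the first move is to B.

B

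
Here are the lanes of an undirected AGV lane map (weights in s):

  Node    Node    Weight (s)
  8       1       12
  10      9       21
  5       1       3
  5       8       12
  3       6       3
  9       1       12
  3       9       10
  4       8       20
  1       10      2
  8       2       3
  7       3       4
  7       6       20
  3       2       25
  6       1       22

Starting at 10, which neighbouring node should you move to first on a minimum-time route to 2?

Compare a few routes:
10 - 1 - 8 - 2: 2+12+3 = 17
10 - 1 - 5 - 8 - 2: 2+3+12+3 = 20
Cheapest is 10 - 1 - 8 - 2 at 17 s.
So from 10 the first move is to 1.

1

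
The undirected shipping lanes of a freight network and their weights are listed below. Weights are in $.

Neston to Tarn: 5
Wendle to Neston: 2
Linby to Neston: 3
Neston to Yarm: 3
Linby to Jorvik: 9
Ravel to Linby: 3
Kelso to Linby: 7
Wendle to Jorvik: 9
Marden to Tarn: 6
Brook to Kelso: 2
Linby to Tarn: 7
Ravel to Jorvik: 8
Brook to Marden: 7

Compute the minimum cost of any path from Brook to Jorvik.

$18

Settle nodes by increasing distance from Brook:
Brook: 0
Kelso: 2  (via Brook)
Marden: 7  (via Brook)
Linby: 9  (via Kelso)
Neston: 12  (via Linby)
Ravel: 12  (via Linby)
Tarn: 13  (via Marden)
Wendle: 14  (via Neston)
Yarm: 15  (via Neston)
Jorvik: 18  (via Linby)
Shortest route: Brook → Kelso → Linby → Jorvik = $18.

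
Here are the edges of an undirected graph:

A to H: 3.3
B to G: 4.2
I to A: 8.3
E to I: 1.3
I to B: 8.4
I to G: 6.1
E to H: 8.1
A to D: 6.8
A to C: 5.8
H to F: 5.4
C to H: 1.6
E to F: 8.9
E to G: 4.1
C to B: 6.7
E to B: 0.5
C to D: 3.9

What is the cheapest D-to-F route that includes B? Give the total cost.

Best D to B: D–C–B costing 10.6
Shortest B→F: B–E–F = 9.4
Total via B: 10.6 + 9.4 = 20.

20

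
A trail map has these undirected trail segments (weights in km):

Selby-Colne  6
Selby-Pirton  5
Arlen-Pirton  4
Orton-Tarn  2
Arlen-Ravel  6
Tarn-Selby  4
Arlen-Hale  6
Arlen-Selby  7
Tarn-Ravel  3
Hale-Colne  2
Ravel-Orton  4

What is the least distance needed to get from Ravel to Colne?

Candidate routes:
Ravel → Arlen → Hale → Colne: 6+6+2 = 14
Ravel → Tarn → Selby → Colne: 3+4+6 = 13
The minimum is 13 km via Ravel → Tarn → Selby → Colne.

13 km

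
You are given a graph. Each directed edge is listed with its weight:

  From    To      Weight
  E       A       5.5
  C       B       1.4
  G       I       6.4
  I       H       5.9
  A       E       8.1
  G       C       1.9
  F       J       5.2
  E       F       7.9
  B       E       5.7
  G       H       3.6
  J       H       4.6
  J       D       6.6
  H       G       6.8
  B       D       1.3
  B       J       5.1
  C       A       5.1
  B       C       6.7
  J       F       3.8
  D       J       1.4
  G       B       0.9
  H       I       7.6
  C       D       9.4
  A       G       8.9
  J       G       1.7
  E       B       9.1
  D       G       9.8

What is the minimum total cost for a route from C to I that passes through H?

16.3

Shortest C→H: C–B–D–J–H = 8.7
Shortest H→I: H–I = 7.6
Total via H: 8.7 + 7.6 = 16.3.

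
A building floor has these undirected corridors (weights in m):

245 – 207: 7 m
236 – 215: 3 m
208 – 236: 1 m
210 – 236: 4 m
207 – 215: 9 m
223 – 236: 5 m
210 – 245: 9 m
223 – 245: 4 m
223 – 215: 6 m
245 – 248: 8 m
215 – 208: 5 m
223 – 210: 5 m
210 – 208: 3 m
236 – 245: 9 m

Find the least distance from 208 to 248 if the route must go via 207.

Shortest 208→207: 208–236–215–207 = 13
Shortest 207→248: 207–245–248 = 15
Total via 207: 13 + 15 = 28 m.

28 m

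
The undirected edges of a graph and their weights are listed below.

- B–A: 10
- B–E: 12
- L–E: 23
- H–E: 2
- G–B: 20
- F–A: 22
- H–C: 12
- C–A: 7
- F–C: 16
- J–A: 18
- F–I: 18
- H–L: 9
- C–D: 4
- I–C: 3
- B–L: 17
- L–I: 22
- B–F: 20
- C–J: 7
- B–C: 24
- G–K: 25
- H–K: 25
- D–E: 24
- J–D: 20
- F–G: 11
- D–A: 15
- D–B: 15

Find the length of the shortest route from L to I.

22

Enumerating some paths:
L → B → A → C → I: 17+10+7+3 = 37
L → H → C → I: 9+12+3 = 24
L → B → D → C → I: 17+15+4+3 = 39
L → I: 22 = 22
The minimum is 22 via L → I.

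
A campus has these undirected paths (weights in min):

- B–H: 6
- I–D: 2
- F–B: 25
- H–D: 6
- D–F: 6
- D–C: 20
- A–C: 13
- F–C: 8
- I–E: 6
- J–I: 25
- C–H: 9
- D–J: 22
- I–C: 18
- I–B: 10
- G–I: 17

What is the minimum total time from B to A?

28 min

Candidate routes:
B → I → D → F → C → A: 10+2+6+8+13 = 39
B → H → C → A: 6+9+13 = 28
B → H → D → F → C → A: 6+6+6+8+13 = 39
Cheapest is B → H → C → A at 28 min.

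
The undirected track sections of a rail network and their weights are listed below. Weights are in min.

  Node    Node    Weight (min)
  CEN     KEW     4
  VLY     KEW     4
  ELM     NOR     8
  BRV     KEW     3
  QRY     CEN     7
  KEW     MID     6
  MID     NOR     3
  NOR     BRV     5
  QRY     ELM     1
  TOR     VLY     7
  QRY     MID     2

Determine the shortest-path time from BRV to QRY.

10 min

Compare a few routes:
BRV–NOR–MID–QRY: 5+3+2 = 10
BRV–KEW–MID–QRY: 3+6+2 = 11
The minimum is 10 min via BRV–NOR–MID–QRY.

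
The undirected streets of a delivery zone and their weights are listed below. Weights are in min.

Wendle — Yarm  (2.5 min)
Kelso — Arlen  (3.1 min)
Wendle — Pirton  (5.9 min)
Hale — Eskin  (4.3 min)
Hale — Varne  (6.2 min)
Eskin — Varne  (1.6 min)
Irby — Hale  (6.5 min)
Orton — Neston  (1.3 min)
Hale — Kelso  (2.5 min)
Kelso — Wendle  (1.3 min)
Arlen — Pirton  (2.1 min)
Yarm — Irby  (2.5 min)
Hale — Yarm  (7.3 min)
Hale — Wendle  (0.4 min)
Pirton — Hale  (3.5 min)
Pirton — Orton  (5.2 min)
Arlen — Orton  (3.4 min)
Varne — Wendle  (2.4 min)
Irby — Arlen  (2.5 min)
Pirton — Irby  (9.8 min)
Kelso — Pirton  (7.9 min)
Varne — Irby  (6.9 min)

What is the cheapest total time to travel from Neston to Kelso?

Settle nodes by increasing distance from Neston:
Neston: 0
Orton: 1.3  (via Neston)
Arlen: 4.7  (via Orton)
Pirton: 6.5  (via Orton)
Irby: 7.2  (via Arlen)
Kelso: 7.8  (via Arlen)
Shortest route: Neston → Orton → Arlen → Kelso = 7.8 min.

7.8 min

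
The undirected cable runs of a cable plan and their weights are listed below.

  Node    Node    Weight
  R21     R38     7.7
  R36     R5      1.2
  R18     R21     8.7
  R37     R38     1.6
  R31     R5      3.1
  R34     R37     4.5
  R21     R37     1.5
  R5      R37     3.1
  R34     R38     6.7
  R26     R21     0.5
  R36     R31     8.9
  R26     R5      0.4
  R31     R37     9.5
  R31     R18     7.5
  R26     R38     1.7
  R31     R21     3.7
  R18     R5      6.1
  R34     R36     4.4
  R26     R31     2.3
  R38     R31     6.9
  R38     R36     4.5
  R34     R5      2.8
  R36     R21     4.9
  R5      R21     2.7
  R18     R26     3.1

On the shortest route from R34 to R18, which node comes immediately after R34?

Candidate routes:
R34–R36–R5–R26–R18: 4.4+1.2+0.4+3.1 = 9.1
R34–R5–R18: 2.8+6.1 = 8.9
R34–R5–R26–R18: 2.8+0.4+3.1 = 6.3
The minimum is 6.3 via R34–R5–R26–R18.
So from R34 the first move is to R5.

R5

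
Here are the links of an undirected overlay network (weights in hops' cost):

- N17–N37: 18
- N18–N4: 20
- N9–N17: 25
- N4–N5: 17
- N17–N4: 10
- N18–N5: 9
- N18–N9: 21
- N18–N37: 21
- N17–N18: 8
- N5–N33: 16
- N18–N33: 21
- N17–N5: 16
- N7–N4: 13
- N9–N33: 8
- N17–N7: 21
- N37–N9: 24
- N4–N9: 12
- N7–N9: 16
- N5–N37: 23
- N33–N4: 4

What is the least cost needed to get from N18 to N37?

21 hops' cost

Settle nodes by increasing distance from N18:
N18: 0
N17: 8  (via N18)
N5: 9  (via N18)
N4: 18  (via N17)
N9: 21  (via N18)
N37: 21  (via N18)
Shortest route: N18 → N37 = 21 hops' cost.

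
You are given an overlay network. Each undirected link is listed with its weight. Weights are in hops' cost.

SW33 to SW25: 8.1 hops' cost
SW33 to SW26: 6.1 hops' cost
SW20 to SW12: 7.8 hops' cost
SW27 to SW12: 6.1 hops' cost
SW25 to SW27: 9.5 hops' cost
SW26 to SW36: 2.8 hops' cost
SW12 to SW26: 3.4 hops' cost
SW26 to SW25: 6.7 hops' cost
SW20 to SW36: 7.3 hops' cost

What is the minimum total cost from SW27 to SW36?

12.3 hops' cost

Shortest distances from SW27:
SW27: 0
SW12: 6.1  (via SW27)
SW25: 9.5  (via SW27)
SW26: 9.5  (via SW12)
SW36: 12.3  (via SW26)
Shortest route: SW27–SW12–SW26–SW36 = 12.3 hops' cost.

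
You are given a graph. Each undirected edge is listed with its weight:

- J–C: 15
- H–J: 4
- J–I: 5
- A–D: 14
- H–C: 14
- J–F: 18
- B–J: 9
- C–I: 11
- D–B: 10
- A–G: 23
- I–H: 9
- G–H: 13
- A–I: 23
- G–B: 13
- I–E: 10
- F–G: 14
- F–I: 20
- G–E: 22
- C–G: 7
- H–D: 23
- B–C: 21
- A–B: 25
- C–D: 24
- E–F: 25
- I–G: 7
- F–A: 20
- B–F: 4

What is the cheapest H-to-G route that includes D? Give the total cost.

46

Best H to D: H → D costing 23
Best D to G: D → B → G costing 23
Total via D: 23 + 23 = 46.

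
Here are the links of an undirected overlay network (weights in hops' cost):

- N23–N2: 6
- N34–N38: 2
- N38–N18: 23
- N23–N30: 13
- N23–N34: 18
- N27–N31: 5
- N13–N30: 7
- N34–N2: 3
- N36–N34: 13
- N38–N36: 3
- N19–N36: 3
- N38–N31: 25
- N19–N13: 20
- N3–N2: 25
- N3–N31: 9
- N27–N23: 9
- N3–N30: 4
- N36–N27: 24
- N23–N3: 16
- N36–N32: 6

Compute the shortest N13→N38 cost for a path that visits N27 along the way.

Shortest N13→N27: N13–N30–N3–N31–N27 = 25
Best N27 to N38: N27–N23–N2–N34–N38 costing 20
Total via N27: 25 + 20 = 45 hops' cost.

45 hops' cost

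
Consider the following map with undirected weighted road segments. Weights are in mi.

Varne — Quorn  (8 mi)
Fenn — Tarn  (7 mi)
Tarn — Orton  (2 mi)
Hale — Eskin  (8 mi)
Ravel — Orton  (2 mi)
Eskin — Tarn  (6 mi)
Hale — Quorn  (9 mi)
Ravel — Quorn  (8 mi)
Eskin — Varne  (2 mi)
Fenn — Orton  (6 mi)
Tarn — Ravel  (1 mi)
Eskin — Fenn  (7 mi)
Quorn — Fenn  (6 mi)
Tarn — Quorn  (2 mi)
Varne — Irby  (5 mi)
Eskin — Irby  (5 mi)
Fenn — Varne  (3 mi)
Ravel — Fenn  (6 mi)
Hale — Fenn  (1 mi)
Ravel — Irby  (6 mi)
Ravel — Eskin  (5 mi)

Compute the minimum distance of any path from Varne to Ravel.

7 mi

Compare a few routes:
Varne–Fenn–Ravel: 3+6 = 9
Varne–Eskin–Ravel: 2+5 = 7
Varne–Fenn–Tarn–Ravel: 3+7+1 = 11
Varne–Eskin–Tarn–Ravel: 2+6+1 = 9
Cheapest is Varne–Eskin–Ravel at 7 mi.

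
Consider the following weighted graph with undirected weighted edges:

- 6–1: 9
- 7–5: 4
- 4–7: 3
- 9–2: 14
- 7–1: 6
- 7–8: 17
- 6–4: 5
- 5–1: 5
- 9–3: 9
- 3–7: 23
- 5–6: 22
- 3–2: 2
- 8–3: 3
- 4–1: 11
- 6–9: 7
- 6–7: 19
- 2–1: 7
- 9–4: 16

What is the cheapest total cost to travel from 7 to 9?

15

Enumerating some paths:
7 - 1 - 6 - 9: 6+9+7 = 22
7 - 4 - 9: 3+16 = 19
7 - 4 - 6 - 9: 3+5+7 = 15
The minimum is 15 via 7 - 4 - 6 - 9.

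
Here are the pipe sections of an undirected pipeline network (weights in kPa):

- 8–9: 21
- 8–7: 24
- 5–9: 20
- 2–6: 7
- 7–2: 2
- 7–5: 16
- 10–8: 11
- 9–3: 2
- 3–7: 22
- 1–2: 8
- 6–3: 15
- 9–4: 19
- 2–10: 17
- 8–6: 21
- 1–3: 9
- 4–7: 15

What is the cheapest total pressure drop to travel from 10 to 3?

34 kPa

Settle nodes by increasing distance from 10:
10: 0
8: 11  (via 10)
2: 17  (via 10)
7: 19  (via 2)
6: 24  (via 2)
1: 25  (via 2)
9: 32  (via 8)
3: 34  (via 1)
Shortest route: 10 → 2 → 1 → 3 = 34 kPa.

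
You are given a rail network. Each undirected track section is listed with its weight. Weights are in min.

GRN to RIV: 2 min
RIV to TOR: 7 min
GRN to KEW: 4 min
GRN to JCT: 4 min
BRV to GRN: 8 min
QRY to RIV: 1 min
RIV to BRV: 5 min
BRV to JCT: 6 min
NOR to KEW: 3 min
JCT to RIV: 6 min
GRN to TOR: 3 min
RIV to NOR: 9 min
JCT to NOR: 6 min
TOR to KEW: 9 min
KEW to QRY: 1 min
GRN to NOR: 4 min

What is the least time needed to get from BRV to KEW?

7 min

Shortest distances from BRV:
BRV: 0
RIV: 5  (via BRV)
JCT: 6  (via BRV)
QRY: 6  (via RIV)
KEW: 7  (via QRY)
Shortest route: BRV → RIV → QRY → KEW = 7 min.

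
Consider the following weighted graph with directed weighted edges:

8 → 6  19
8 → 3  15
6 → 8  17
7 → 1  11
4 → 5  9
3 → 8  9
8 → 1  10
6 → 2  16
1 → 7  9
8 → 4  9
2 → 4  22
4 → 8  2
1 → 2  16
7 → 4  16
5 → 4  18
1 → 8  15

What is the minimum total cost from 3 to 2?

35

Settle nodes by increasing distance from 3:
3: 0
8: 9  (via 3)
4: 18  (via 8)
1: 19  (via 8)
5: 27  (via 4)
6: 28  (via 8)
7: 28  (via 1)
2: 35  (via 1)
Shortest route: 3–8–1–2 = 35.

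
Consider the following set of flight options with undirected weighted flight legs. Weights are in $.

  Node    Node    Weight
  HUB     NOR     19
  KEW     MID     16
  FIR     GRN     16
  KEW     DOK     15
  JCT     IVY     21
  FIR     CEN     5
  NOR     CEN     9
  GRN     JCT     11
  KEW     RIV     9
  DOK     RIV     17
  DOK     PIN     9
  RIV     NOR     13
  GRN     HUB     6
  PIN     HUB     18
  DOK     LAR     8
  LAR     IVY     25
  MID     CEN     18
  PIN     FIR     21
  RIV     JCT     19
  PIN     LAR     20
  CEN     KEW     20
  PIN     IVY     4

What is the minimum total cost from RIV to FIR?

Compare a few routes:
RIV - NOR - CEN - FIR: 13+9+5 = 27
RIV - KEW - CEN - FIR: 9+20+5 = 34
RIV - JCT - GRN - FIR: 19+11+16 = 46
Cheapest is RIV - NOR - CEN - FIR at $27.

$27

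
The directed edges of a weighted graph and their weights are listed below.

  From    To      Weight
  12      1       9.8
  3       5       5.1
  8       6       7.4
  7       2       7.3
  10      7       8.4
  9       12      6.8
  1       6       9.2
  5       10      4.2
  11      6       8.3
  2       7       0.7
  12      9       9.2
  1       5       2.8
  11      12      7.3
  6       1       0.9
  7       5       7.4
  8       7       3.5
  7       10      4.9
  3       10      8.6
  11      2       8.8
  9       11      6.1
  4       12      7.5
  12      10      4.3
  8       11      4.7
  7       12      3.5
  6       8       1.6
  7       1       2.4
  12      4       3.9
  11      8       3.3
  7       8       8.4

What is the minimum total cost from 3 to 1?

19.4

Candidate routes:
3–10–7–12–1: 8.6+8.4+3.5+9.8 = 30.3
3–10–7–1: 8.6+8.4+2.4 = 19.4
3–5–10–7–1: 5.1+4.2+8.4+2.4 = 20.1
The minimum is 19.4 via 3–10–7–1.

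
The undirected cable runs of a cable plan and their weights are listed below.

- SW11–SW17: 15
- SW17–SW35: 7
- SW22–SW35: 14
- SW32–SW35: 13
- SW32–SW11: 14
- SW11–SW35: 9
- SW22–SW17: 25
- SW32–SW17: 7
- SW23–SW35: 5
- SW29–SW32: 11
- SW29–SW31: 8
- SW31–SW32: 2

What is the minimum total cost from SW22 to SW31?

29

Enumerating some paths:
SW22 → SW35 → SW11 → SW32 → SW31: 14+9+14+2 = 39
SW22 → SW35 → SW32 → SW31: 14+13+2 = 29
SW22 → SW17 → SW32 → SW31: 25+7+2 = 34
SW22 → SW35 → SW17 → SW32 → SW31: 14+7+7+2 = 30
The minimum is 29 via SW22 → SW35 → SW32 → SW31.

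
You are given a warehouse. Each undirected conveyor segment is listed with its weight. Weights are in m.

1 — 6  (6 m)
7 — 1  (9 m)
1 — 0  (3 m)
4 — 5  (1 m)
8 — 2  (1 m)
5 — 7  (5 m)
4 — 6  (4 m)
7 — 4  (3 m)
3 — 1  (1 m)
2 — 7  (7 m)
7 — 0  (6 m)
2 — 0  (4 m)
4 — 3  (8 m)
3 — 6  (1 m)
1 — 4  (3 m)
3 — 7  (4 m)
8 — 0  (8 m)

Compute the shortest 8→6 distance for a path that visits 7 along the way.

Shortest 8→7: 8–2–7 = 8
Best 7 to 6: 7–3–6 costing 5
Total via 7: 8 + 5 = 13 m.

13 m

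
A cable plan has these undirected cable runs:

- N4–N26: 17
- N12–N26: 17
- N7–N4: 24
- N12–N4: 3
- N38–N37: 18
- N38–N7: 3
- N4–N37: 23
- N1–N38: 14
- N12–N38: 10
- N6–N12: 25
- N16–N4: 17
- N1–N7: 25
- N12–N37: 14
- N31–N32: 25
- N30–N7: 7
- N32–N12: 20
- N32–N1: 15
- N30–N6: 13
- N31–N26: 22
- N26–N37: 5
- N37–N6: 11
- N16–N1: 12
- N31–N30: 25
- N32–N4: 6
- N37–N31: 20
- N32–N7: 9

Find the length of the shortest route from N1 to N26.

Enumerating some paths:
N1 - N38 - N37 - N26: 14+18+5 = 37
N1 - N32 - N4 - N26: 15+6+17 = 38
The minimum is 37 via N1 - N38 - N37 - N26.

37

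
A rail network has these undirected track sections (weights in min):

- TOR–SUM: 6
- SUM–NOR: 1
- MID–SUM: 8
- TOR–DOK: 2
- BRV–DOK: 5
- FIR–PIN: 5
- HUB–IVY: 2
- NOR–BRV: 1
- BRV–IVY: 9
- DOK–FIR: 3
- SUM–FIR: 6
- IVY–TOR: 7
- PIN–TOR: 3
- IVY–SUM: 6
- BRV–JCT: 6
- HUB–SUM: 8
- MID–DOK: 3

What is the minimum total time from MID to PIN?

Enumerating some paths:
MID → DOK → FIR → PIN: 3+3+5 = 11
MID → DOK → TOR → PIN: 3+2+3 = 8
Cheapest is MID → DOK → TOR → PIN at 8 min.

8 min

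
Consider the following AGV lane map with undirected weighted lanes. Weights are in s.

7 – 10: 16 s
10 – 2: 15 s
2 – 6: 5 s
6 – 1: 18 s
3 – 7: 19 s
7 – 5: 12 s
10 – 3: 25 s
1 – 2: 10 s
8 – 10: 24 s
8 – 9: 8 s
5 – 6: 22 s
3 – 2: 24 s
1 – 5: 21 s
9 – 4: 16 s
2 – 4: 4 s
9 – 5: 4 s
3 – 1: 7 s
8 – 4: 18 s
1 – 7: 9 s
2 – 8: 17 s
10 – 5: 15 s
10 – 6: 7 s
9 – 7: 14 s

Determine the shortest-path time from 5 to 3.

28 s

Compare a few routes:
5–7–3: 12+19 = 31
5–1–3: 21+7 = 28
Cheapest is 5–1–3 at 28 s.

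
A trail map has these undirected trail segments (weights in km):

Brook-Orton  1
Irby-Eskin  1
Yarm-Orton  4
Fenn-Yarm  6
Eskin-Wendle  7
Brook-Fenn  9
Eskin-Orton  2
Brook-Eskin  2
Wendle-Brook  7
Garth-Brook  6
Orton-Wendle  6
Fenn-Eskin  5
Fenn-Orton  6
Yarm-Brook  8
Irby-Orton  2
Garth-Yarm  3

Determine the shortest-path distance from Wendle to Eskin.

Compare a few routes:
Wendle → Orton → Eskin: 6+2 = 8
Wendle → Eskin: 7 = 7
Wendle → Brook → Eskin: 7+2 = 9
Wendle → Orton → Irby → Eskin: 6+2+1 = 9
Cheapest is Wendle → Eskin at 7 km.

7 km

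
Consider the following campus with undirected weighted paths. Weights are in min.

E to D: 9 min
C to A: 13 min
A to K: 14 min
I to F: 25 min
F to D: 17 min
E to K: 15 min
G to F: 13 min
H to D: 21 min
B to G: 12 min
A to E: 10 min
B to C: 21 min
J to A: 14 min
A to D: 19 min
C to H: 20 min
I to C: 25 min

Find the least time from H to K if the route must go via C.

Best H to C: H → C costing 20
Best C to K: C → A → K costing 27
Total via C: 20 + 27 = 47 min.

47 min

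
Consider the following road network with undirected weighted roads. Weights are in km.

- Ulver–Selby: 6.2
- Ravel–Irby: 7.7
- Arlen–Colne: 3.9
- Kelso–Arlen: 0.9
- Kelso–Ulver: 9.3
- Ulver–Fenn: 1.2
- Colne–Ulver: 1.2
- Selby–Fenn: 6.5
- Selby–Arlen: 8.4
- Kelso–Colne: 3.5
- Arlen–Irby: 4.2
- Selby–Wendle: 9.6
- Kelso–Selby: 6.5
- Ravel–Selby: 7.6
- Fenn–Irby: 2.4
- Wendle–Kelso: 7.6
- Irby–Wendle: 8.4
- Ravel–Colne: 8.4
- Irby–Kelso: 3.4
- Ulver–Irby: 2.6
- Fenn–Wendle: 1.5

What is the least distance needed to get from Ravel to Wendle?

Compare a few routes:
Ravel → Selby → Fenn → Wendle: 7.6+6.5+1.5 = 15.6
Ravel → Irby → Fenn → Wendle: 7.7+2.4+1.5 = 11.6
Ravel → Colne → Ulver → Fenn → Wendle: 8.4+1.2+1.2+1.5 = 12.3
Ravel → Irby → Ulver → Fenn → Wendle: 7.7+2.6+1.2+1.5 = 13
Cheapest is Ravel → Irby → Fenn → Wendle at 11.6 km.

11.6 km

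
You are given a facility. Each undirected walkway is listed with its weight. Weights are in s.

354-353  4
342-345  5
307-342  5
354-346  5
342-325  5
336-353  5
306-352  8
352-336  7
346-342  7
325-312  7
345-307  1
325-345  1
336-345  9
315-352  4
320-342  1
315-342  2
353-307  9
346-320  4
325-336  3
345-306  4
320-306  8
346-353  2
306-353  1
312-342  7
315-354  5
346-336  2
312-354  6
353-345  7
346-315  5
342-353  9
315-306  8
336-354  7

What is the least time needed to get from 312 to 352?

13 s

Settle nodes by increasing distance from 312:
312: 0
354: 6  (via 312)
325: 7  (via 312)
342: 7  (via 312)
345: 8  (via 325)
320: 8  (via 342)
307: 9  (via 345)
315: 9  (via 342)
336: 10  (via 325)
353: 10  (via 354)
306: 11  (via 353)
346: 11  (via 354)
352: 13  (via 315)
Shortest route: 312 → 342 → 315 → 352 = 13 s.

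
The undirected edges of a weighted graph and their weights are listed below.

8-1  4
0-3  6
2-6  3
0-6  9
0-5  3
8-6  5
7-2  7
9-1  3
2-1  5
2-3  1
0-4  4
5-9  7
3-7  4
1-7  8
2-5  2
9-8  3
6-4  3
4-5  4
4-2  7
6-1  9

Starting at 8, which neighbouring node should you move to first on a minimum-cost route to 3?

6

Compare a few routes:
8 - 6 - 2 - 3: 5+3+1 = 9
8 - 1 - 2 - 3: 4+5+1 = 10
Cheapest is 8 - 6 - 2 - 3 at 9.
So from 8 the first move is to 6.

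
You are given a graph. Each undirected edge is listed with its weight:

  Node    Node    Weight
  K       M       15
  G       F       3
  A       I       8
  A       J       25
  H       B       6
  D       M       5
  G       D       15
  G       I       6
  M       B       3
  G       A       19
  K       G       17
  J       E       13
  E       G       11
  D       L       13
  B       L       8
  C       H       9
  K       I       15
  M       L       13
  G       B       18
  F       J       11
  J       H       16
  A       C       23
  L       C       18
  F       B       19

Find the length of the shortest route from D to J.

Shortest distances from D:
D: 0
M: 5  (via D)
B: 8  (via M)
L: 13  (via D)
H: 14  (via B)
G: 15  (via D)
F: 18  (via G)
K: 20  (via M)
I: 21  (via G)
C: 23  (via H)
E: 26  (via G)
A: 29  (via I)
J: 29  (via F)
Shortest route: D–G–F–J = 29.

29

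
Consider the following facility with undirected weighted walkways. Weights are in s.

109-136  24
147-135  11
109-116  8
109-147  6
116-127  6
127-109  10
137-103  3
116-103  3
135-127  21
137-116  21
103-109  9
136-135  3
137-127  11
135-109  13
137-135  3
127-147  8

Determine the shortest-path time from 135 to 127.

Compare a few routes:
135 - 147 - 127: 11+8 = 19
135 - 137 - 103 - 116 - 127: 3+3+3+6 = 15
135 - 137 - 127: 3+11 = 14
The minimum is 14 s via 135 - 137 - 127.

14 s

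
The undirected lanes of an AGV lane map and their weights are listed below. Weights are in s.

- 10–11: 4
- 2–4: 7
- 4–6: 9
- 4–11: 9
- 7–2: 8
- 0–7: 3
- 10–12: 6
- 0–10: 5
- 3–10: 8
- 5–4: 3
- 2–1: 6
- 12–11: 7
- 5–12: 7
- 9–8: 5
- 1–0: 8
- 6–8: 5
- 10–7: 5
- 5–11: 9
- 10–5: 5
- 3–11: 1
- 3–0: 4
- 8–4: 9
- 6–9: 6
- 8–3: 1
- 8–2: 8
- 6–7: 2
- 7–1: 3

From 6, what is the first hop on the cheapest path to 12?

Enumerating some paths:
6 - 7 - 10 - 12: 2+5+6 = 13
6 - 8 - 3 - 11 - 12: 5+1+1+7 = 14
6 - 7 - 0 - 10 - 12: 2+3+5+6 = 16
Cheapest is 6 - 7 - 10 - 12 at 13 s.
So from 6 the first move is to 7.

7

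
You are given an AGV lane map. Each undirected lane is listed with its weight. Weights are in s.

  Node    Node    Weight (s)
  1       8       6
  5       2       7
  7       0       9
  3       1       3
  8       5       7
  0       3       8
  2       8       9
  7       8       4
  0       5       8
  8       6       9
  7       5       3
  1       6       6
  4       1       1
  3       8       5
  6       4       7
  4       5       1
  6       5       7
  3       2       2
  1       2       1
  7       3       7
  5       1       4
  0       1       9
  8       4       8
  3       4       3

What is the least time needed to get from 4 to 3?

3 s

Running Dijkstra from 4:
4: 0
1: 1  (via 4)
5: 1  (via 4)
2: 2  (via 1)
3: 3  (via 4)
Shortest route: 4 → 3 = 3 s.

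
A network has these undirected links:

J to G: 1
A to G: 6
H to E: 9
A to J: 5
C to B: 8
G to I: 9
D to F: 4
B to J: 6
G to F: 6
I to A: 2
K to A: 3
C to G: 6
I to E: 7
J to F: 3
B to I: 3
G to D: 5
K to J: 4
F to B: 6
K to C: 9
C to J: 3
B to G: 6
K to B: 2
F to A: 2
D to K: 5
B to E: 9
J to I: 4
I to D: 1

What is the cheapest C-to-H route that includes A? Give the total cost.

Shortest C→A: C–J–A = 8
Best A to H: A–I–E–H costing 18
Total via A: 8 + 18 = 26.

26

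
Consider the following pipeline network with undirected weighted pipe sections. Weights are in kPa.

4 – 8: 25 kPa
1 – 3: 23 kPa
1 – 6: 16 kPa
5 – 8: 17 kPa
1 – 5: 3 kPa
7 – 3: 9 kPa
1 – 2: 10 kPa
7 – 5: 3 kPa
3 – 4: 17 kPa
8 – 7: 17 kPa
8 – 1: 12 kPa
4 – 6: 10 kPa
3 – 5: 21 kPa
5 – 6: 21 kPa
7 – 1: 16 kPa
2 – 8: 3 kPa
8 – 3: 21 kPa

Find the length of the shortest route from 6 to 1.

16 kPa

Running Dijkstra from 6:
6: 0
4: 10  (via 6)
1: 16  (via 6)
Shortest route: 6 → 1 = 16 kPa.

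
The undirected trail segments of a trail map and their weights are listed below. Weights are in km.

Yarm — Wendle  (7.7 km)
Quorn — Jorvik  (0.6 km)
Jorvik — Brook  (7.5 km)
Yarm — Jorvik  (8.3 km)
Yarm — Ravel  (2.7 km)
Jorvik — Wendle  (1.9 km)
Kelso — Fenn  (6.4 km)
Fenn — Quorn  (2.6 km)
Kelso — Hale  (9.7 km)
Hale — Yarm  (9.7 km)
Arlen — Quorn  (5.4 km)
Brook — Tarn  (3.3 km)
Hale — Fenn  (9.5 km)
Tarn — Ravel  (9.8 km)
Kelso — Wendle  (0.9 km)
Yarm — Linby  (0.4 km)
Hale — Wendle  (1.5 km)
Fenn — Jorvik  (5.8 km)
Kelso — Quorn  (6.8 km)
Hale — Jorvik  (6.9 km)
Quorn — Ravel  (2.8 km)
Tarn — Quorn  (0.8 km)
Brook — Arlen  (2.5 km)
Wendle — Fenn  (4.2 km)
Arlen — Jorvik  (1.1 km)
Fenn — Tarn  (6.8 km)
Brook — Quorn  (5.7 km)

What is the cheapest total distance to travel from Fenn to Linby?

Compare a few routes:
Fenn → Quorn → Jorvik → Yarm → Linby: 2.6+0.6+8.3+0.4 = 11.9
Fenn → Wendle → Yarm → Linby: 4.2+7.7+0.4 = 12.3
Fenn → Jorvik → Quorn → Ravel → Yarm → Linby: 5.8+0.6+2.8+2.7+0.4 = 12.3
Fenn → Quorn → Ravel → Yarm → Linby: 2.6+2.8+2.7+0.4 = 8.5
Cheapest is Fenn → Quorn → Ravel → Yarm → Linby at 8.5 km.

8.5 km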